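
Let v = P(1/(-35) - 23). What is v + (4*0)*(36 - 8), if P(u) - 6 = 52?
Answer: 58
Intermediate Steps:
P(u) = 58 (P(u) = 6 + 52 = 58)
v = 58
v + (4*0)*(36 - 8) = 58 + (4*0)*(36 - 8) = 58 + 0*28 = 58 + 0 = 58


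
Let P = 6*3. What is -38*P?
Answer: -684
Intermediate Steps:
P = 18
-38*P = -38*18 = -684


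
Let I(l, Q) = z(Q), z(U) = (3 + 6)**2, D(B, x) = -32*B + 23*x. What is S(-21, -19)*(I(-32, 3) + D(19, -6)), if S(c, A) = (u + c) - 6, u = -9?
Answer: 23940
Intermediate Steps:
S(c, A) = -15 + c (S(c, A) = (-9 + c) - 6 = -15 + c)
z(U) = 81 (z(U) = 9**2 = 81)
I(l, Q) = 81
S(-21, -19)*(I(-32, 3) + D(19, -6)) = (-15 - 21)*(81 + (-32*19 + 23*(-6))) = -36*(81 + (-608 - 138)) = -36*(81 - 746) = -36*(-665) = 23940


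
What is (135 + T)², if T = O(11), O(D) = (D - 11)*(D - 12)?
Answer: 18225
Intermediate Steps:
O(D) = (-12 + D)*(-11 + D) (O(D) = (-11 + D)*(-12 + D) = (-12 + D)*(-11 + D))
T = 0 (T = 132 + 11² - 23*11 = 132 + 121 - 253 = 0)
(135 + T)² = (135 + 0)² = 135² = 18225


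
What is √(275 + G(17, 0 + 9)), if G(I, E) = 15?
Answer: √290 ≈ 17.029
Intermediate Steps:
√(275 + G(17, 0 + 9)) = √(275 + 15) = √290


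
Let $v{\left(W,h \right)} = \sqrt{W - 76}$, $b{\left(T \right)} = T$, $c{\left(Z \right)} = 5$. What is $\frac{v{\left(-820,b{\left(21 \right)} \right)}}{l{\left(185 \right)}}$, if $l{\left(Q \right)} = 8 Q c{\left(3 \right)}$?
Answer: $\frac{i \sqrt{14}}{925} \approx 0.004045 i$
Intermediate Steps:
$v{\left(W,h \right)} = \sqrt{-76 + W}$
$l{\left(Q \right)} = 40 Q$ ($l{\left(Q \right)} = 8 Q 5 = 40 Q$)
$\frac{v{\left(-820,b{\left(21 \right)} \right)}}{l{\left(185 \right)}} = \frac{\sqrt{-76 - 820}}{40 \cdot 185} = \frac{\sqrt{-896}}{7400} = 8 i \sqrt{14} \cdot \frac{1}{7400} = \frac{i \sqrt{14}}{925}$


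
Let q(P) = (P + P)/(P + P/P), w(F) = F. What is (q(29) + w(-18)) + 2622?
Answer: 39089/15 ≈ 2605.9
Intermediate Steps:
q(P) = 2*P/(1 + P) (q(P) = (2*P)/(P + 1) = (2*P)/(1 + P) = 2*P/(1 + P))
(q(29) + w(-18)) + 2622 = (2*29/(1 + 29) - 18) + 2622 = (2*29/30 - 18) + 2622 = (2*29*(1/30) - 18) + 2622 = (29/15 - 18) + 2622 = -241/15 + 2622 = 39089/15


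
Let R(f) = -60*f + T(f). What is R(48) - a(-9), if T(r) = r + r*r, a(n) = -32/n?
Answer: -4784/9 ≈ -531.56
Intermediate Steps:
T(r) = r + r²
R(f) = -60*f + f*(1 + f)
R(48) - a(-9) = 48*(-59 + 48) - (-32)/(-9) = 48*(-11) - (-32)*(-1)/9 = -528 - 1*32/9 = -528 - 32/9 = -4784/9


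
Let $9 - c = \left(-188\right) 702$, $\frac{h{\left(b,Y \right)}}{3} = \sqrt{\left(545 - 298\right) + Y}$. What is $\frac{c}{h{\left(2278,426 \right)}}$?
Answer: $\frac{43995 \sqrt{673}}{673} \approx 1695.9$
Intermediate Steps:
$h{\left(b,Y \right)} = 3 \sqrt{247 + Y}$ ($h{\left(b,Y \right)} = 3 \sqrt{\left(545 - 298\right) + Y} = 3 \sqrt{247 + Y}$)
$c = 131985$ ($c = 9 - \left(-188\right) 702 = 9 - -131976 = 9 + 131976 = 131985$)
$\frac{c}{h{\left(2278,426 \right)}} = \frac{131985}{3 \sqrt{247 + 426}} = \frac{131985}{3 \sqrt{673}} = 131985 \frac{\sqrt{673}}{2019} = \frac{43995 \sqrt{673}}{673}$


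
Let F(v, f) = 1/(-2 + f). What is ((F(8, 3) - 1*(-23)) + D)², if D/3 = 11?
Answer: 3249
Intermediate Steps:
D = 33 (D = 3*11 = 33)
((F(8, 3) - 1*(-23)) + D)² = ((1/(-2 + 3) - 1*(-23)) + 33)² = ((1/1 + 23) + 33)² = ((1 + 23) + 33)² = (24 + 33)² = 57² = 3249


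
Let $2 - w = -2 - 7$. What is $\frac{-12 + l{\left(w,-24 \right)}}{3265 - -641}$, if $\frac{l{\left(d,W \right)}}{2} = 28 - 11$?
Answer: $\frac{11}{1953} \approx 0.0056324$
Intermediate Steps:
$w = 11$ ($w = 2 - \left(-2 - 7\right) = 2 - -9 = 2 + 9 = 11$)
$l{\left(d,W \right)} = 34$ ($l{\left(d,W \right)} = 2 \left(28 - 11\right) = 2 \cdot 17 = 34$)
$\frac{-12 + l{\left(w,-24 \right)}}{3265 - -641} = \frac{-12 + 34}{3265 - -641} = \frac{22}{3265 + \left(-1261 + 1902\right)} = \frac{22}{3265 + 641} = \frac{22}{3906} = 22 \cdot \frac{1}{3906} = \frac{11}{1953}$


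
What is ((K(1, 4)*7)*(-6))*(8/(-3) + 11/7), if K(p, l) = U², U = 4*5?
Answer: 18400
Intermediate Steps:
U = 20
K(p, l) = 400 (K(p, l) = 20² = 400)
((K(1, 4)*7)*(-6))*(8/(-3) + 11/7) = ((400*7)*(-6))*(8/(-3) + 11/7) = (2800*(-6))*(8*(-⅓) + 11*(⅐)) = -16800*(-8/3 + 11/7) = -16800*(-23/21) = 18400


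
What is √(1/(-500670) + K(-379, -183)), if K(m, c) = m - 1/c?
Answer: I*√39278351276940430/10180290 ≈ 19.468*I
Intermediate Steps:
√(1/(-500670) + K(-379, -183)) = √(1/(-500670) + (-379 - 1/(-183))) = √(-1/500670 + (-379 - 1*(-1/183))) = √(-1/500670 + (-379 + 1/183)) = √(-1/500670 - 69356/183) = √(-11574822901/30540870) = I*√39278351276940430/10180290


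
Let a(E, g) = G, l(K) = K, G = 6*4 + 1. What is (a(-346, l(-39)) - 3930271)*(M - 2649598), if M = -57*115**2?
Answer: 13376289632058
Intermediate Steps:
G = 25 (G = 24 + 1 = 25)
a(E, g) = 25
M = -753825 (M = -57*13225 = -753825)
(a(-346, l(-39)) - 3930271)*(M - 2649598) = (25 - 3930271)*(-753825 - 2649598) = -3930246*(-3403423) = 13376289632058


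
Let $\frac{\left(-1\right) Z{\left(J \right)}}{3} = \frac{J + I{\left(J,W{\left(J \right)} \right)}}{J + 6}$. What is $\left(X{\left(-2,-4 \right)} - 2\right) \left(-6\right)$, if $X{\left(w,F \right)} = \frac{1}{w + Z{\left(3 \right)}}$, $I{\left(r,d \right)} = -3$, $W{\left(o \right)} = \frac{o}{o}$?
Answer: $15$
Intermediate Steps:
$W{\left(o \right)} = 1$
$Z{\left(J \right)} = - \frac{3 \left(-3 + J\right)}{6 + J}$ ($Z{\left(J \right)} = - 3 \frac{J - 3}{J + 6} = - 3 \frac{-3 + J}{6 + J} = - \frac{3 \left(-3 + J\right)}{6 + J}$)
$X{\left(w,F \right)} = \frac{1}{w}$ ($X{\left(w,F \right)} = \frac{1}{w + \frac{3 \left(3 - 3\right)}{6 + 3}} = \frac{1}{w + \frac{3 \left(3 - 3\right)}{9}} = \frac{1}{w + 3 \cdot \frac{1}{9} \cdot 0} = \frac{1}{w + 0} = \frac{1}{w}$)
$\left(X{\left(-2,-4 \right)} - 2\right) \left(-6\right) = \left(\frac{1}{-2} - 2\right) \left(-6\right) = \left(- \frac{1}{2} - 2\right) \left(-6\right) = \left(- \frac{5}{2}\right) \left(-6\right) = 15$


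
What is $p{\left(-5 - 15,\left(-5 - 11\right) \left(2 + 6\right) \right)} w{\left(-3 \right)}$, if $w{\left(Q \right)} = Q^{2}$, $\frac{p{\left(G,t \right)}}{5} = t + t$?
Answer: $-11520$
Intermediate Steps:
$p{\left(G,t \right)} = 10 t$ ($p{\left(G,t \right)} = 5 \left(t + t\right) = 5 \cdot 2 t = 10 t$)
$p{\left(-5 - 15,\left(-5 - 11\right) \left(2 + 6\right) \right)} w{\left(-3 \right)} = 10 \left(-5 - 11\right) \left(2 + 6\right) \left(-3\right)^{2} = 10 \left(\left(-16\right) 8\right) 9 = 10 \left(-128\right) 9 = \left(-1280\right) 9 = -11520$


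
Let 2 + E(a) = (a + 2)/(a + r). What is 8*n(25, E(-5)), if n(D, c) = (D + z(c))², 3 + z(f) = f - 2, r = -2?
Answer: 133128/49 ≈ 2716.9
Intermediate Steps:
E(a) = -2 + (2 + a)/(-2 + a) (E(a) = -2 + (a + 2)/(a - 2) = -2 + (2 + a)/(-2 + a))
z(f) = -5 + f (z(f) = -3 + (f - 2) = -3 + (-2 + f) = -5 + f)
n(D, c) = (-5 + D + c)² (n(D, c) = (D + (-5 + c))² = (-5 + D + c)²)
8*n(25, E(-5)) = 8*(-5 + 25 + (6 - 1*(-5))/(-2 - 5))² = 8*(-5 + 25 + (6 + 5)/(-7))² = 8*(-5 + 25 - ⅐*11)² = 8*(-5 + 25 - 11/7)² = 8*(129/7)² = 8*(16641/49) = 133128/49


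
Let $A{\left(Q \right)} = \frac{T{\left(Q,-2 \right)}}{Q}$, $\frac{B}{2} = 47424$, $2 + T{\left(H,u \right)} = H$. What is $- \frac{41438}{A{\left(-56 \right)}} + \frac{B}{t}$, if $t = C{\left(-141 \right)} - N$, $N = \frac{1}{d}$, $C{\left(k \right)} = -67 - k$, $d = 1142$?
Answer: $- \frac{31636417928}{816901} \approx -38727.0$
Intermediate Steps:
$T{\left(H,u \right)} = -2 + H$
$B = 94848$ ($B = 2 \cdot 47424 = 94848$)
$N = \frac{1}{1142} \approx 0.00087566$
$A{\left(Q \right)} = \frac{-2 + Q}{Q}$
$t = \frac{84507}{1142}$ ($t = \left(-67 - -141\right) - \frac{1}{1142} = \left(-67 + 141\right) - \frac{1}{1142} = 74 - \frac{1}{1142} = \frac{84507}{1142} \approx 73.999$)
$- \frac{41438}{A{\left(-56 \right)}} + \frac{B}{t} = - \frac{41438}{\frac{1}{-56} \left(-2 - 56\right)} + \frac{94848}{\frac{84507}{1142}} = - \frac{41438}{\left(- \frac{1}{56}\right) \left(-58\right)} + 94848 \cdot \frac{1142}{84507} = - \frac{41438}{\frac{29}{28}} + \frac{36105472}{28169} = \left(-41438\right) \frac{28}{29} + \frac{36105472}{28169} = - \frac{1160264}{29} + \frac{36105472}{28169} = - \frac{31636417928}{816901}$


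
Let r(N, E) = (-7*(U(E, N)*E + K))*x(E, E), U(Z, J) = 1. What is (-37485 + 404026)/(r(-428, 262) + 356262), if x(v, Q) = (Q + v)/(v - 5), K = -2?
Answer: 94201037/90605654 ≈ 1.0397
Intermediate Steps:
x(v, Q) = (Q + v)/(-5 + v)
r(N, E) = 2*E*(14 - 7*E)/(-5 + E) (r(N, E) = (-7*(1*E - 2))*((E + E)/(-5 + E)) = (-7*(E - 2))*((2*E)/(-5 + E)) = (-7*(-2 + E))*(2*E/(-5 + E)) = (14 - 7*E)*(2*E/(-5 + E)) = 2*E*(14 - 7*E)/(-5 + E))
(-37485 + 404026)/(r(-428, 262) + 356262) = (-37485 + 404026)/(14*262*(2 - 1*262)/(-5 + 262) + 356262) = 366541/(14*262*(2 - 262)/257 + 356262) = 366541/(14*262*(1/257)*(-260) + 356262) = 366541/(-953680/257 + 356262) = 366541/(90605654/257) = 366541*(257/90605654) = 94201037/90605654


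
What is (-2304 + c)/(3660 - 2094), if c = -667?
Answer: -2971/1566 ≈ -1.8972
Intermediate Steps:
(-2304 + c)/(3660 - 2094) = (-2304 - 667)/(3660 - 2094) = -2971/1566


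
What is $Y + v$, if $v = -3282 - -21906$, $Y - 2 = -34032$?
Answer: $-15406$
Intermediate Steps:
$Y = -34030$ ($Y = 2 - 34032 = -34030$)
$v = 18624$ ($v = -3282 + 21906 = 18624$)
$Y + v = -34030 + 18624 = -15406$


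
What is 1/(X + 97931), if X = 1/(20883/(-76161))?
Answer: 6961/681672304 ≈ 1.0212e-5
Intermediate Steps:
X = -25387/6961 (X = 1/(20883*(-1/76161)) = 1/(-6961/25387) = -25387/6961 ≈ -3.6470)
1/(X + 97931) = 1/(-25387/6961 + 97931) = 1/(681672304/6961) = 6961/681672304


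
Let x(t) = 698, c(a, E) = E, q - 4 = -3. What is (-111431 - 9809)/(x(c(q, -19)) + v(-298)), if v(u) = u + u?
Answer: -60620/51 ≈ -1188.6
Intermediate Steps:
q = 1 (q = 4 - 3 = 1)
v(u) = 2*u
(-111431 - 9809)/(x(c(q, -19)) + v(-298)) = (-111431 - 9809)/(698 + 2*(-298)) = -121240/(698 - 596) = -121240/102 = -121240*1/102 = -60620/51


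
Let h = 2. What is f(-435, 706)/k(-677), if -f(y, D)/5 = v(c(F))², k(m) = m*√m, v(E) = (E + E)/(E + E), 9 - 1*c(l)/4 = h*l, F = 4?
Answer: -5*I*√677/458329 ≈ -0.00028385*I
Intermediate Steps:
c(l) = 36 - 8*l
v(E) = 1 (v(E) = (2*E)/((2*E)) = (2*E)*(1/(2*E)) = 1)
k(m) = m^(3/2)
f(y, D) = -5 (f(y, D) = -5*1² = -5*1 = -5)
f(-435, 706)/k(-677) = -5*I*√677/458329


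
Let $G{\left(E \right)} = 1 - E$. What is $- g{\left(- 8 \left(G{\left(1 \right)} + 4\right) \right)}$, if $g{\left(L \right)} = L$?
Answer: $32$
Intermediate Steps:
$- g{\left(- 8 \left(G{\left(1 \right)} + 4\right) \right)} = - \left(-8\right) \left(\left(1 - 1\right) + 4\right) = - \left(-8\right) \left(0 + 4\right) = - \left(-8\right) 4 = \left(-1\right) \left(-32\right) = 32$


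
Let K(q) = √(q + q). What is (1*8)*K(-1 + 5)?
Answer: 16*√2 ≈ 22.627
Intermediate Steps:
K(q) = √2*√q (K(q) = √(2*q) = √2*√q)
(1*8)*K(-1 + 5) = (1*8)*(√2*√(-1 + 5)) = 8*(√2*√4) = 8*(√2*2) = 8*(2*√2) = 16*√2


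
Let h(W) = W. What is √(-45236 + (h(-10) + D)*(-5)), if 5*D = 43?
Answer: I*√45229 ≈ 212.67*I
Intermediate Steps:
D = 43/5 (D = (⅕)*43 = 43/5 ≈ 8.6000)
√(-45236 + (h(-10) + D)*(-5)) = √(-45236 + (-10 + 43/5)*(-5)) = √(-45236 - 7/5*(-5)) = √(-45236 + 7) = √(-45229) = I*√45229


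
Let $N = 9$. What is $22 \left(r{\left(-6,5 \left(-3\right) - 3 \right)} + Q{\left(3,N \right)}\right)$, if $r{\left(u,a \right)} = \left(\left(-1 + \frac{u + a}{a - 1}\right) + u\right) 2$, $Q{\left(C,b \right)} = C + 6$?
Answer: $- \frac{1034}{19} \approx -54.421$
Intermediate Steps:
$Q{\left(C,b \right)} = 6 + C$
$r{\left(u,a \right)} = -2 + 2 u + \frac{2 \left(a + u\right)}{-1 + a}$ ($r{\left(u,a \right)} = \left(\left(-1 + \frac{a + u}{-1 + a}\right) + u\right) 2 = \left(-1 + u + \frac{a + u}{-1 + a}\right) 2 = -2 + 2 u + \frac{2 \left(a + u\right)}{-1 + a}$)
$22 \left(r{\left(-6,5 \left(-3\right) - 3 \right)} + Q{\left(3,N \right)}\right) = 22 \left(\frac{2 \left(1 + \left(5 \left(-3\right) - 3\right) \left(-6\right)\right)}{-1 + \left(5 \left(-3\right) - 3\right)} + \left(6 + 3\right)\right) = 22 \left(\frac{2 \left(1 + \left(-15 - 3\right) \left(-6\right)\right)}{-1 - 18} + 9\right) = 22 \left(\frac{2 \left(1 - -108\right)}{-1 - 18} + 9\right) = 22 \left(\frac{2 \left(1 + 108\right)}{-19} + 9\right) = 22 \left(2 \left(- \frac{1}{19}\right) 109 + 9\right) = 22 \left(- \frac{218}{19} + 9\right) = 22 \left(- \frac{47}{19}\right) = - \frac{1034}{19}$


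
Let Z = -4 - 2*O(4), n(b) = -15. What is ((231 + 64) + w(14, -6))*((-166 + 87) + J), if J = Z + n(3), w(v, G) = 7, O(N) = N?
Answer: -32012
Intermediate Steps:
Z = -12 (Z = -4 - 2*4 = -4 - 8 = -12)
J = -27 (J = -12 - 15 = -27)
((231 + 64) + w(14, -6))*((-166 + 87) + J) = ((231 + 64) + 7)*((-166 + 87) - 27) = (295 + 7)*(-79 - 27) = 302*(-106) = -32012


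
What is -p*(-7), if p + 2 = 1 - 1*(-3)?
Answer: 14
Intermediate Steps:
p = 2 (p = -2 + (1 - 1*(-3)) = -2 + (1 + 3) = -2 + 4 = 2)
-p*(-7) = -1*2*(-7) = -2*(-7) = 14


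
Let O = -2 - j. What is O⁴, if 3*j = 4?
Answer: 10000/81 ≈ 123.46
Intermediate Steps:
j = 4/3 (j = (⅓)*4 = 4/3 ≈ 1.3333)
O = -10/3 (O = -2 - 1*4/3 = -2 - 4/3 = -10/3 ≈ -3.3333)
O⁴ = (-10/3)⁴ = 10000/81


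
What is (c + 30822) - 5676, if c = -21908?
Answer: 3238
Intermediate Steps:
(c + 30822) - 5676 = (-21908 + 30822) - 5676 = 8914 - 5676 = 3238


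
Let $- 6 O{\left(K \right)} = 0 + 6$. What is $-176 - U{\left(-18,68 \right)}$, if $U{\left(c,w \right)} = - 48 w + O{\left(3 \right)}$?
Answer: $3089$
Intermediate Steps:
$O{\left(K \right)} = -1$ ($O{\left(K \right)} = - \frac{0 + 6}{6} = \left(- \frac{1}{6}\right) 6 = -1$)
$U{\left(c,w \right)} = -1 - 48 w$ ($U{\left(c,w \right)} = - 48 w - 1 = -1 - 48 w$)
$-176 - U{\left(-18,68 \right)} = -176 - \left(-1 - 3264\right) = -176 - -3265 = -176 + 3265 = 3089$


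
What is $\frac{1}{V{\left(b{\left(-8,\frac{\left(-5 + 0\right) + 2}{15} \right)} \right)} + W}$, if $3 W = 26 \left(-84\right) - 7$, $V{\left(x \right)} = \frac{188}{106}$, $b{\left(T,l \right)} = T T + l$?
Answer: $- \frac{159}{115841} \approx -0.0013726$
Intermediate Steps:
$b{\left(T,l \right)} = l + T^{2}$ ($b{\left(T,l \right)} = T^{2} + l = l + T^{2}$)
$V{\left(x \right)} = \frac{94}{53}$ ($V{\left(x \right)} = 188 \cdot \frac{1}{106} = \frac{94}{53}$)
$W = - \frac{2191}{3}$ ($W = \frac{26 \left(-84\right) - 7}{3} = \frac{-2184 - 7}{3} = \frac{1}{3} \left(-2191\right) = - \frac{2191}{3} \approx -730.33$)
$\frac{1}{V{\left(b{\left(-8,\frac{\left(-5 + 0\right) + 2}{15} \right)} \right)} + W} = \frac{1}{\frac{94}{53} - \frac{2191}{3}} = \frac{1}{- \frac{115841}{159}} = - \frac{159}{115841}$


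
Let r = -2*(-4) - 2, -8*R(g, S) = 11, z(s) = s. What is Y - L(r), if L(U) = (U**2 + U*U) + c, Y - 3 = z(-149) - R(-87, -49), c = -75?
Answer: -1133/8 ≈ -141.63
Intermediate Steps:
R(g, S) = -11/8 (R(g, S) = -1/8*11 = -11/8)
r = 6 (r = 8 - 2 = 6)
Y = -1157/8 (Y = 3 + (-149 - 1*(-11/8)) = 3 + (-149 + 11/8) = 3 - 1181/8 = -1157/8 ≈ -144.63)
L(U) = -75 + 2*U**2 (L(U) = (U**2 + U*U) - 75 = (U**2 + U**2) - 75 = 2*U**2 - 75 = -75 + 2*U**2)
Y - L(r) = -1157/8 - (-75 + 2*6**2) = -1157/8 - (-75 + 2*36) = -1157/8 - (-75 + 72) = -1157/8 - 1*(-3) = -1157/8 + 3 = -1133/8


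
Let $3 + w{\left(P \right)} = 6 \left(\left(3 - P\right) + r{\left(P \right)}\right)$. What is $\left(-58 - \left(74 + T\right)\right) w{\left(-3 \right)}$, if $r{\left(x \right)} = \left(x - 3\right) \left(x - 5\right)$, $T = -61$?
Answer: $-22791$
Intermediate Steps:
$r{\left(x \right)} = \left(-5 + x\right) \left(-3 + x\right)$ ($r{\left(x \right)} = \left(-3 + x\right) \left(-5 + x\right) = \left(-5 + x\right) \left(-3 + x\right)$)
$w{\left(P \right)} = 105 - 54 P + 6 P^{2}$ ($w{\left(P \right)} = -3 + 6 \left(\left(3 - P\right) + \left(15 + P^{2} - 8 P\right)\right) = -3 + 6 \left(18 + P^{2} - 9 P\right) = -3 + \left(108 - 54 P + 6 P^{2}\right) = 105 - 54 P + 6 P^{2}$)
$\left(-58 - \left(74 + T\right)\right) w{\left(-3 \right)} = \left(-58 - 13\right) \left(105 - -162 + 6 \left(-3\right)^{2}\right) = \left(-58 + \left(-74 + 61\right)\right) \left(105 + 162 + 6 \cdot 9\right) = \left(-58 - 13\right) \left(105 + 162 + 54\right) = \left(-71\right) 321 = -22791$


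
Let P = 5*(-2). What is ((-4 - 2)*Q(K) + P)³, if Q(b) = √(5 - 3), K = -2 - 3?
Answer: -3160 - 2232*√2 ≈ -6316.5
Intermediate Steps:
K = -5
Q(b) = √2
P = -10
((-4 - 2)*Q(K) + P)³ = ((-4 - 2)*√2 - 10)³ = (-6*√2 - 10)³ = (-10 - 6*√2)³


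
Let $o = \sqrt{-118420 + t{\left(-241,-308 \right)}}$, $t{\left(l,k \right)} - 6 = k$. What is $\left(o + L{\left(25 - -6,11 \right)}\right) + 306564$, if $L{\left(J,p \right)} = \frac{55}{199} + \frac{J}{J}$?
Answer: $\frac{61006490}{199} + i \sqrt{118722} \approx 3.0657 \cdot 10^{5} + 344.56 i$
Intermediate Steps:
$t{\left(l,k \right)} = 6 + k$
$o = i \sqrt{118722}$ ($o = \sqrt{-118420 + \left(6 - 308\right)} = \sqrt{-118420 - 302} = \sqrt{-118722} = i \sqrt{118722} \approx 344.56 i$)
$L{\left(J,p \right)} = \frac{254}{199}$ ($L{\left(J,p \right)} = 55 \cdot \frac{1}{199} + 1 = \frac{55}{199} + 1 = \frac{254}{199}$)
$\left(o + L{\left(25 - -6,11 \right)}\right) + 306564 = \left(i \sqrt{118722} + \frac{254}{199}\right) + 306564 = \left(\frac{254}{199} + i \sqrt{118722}\right) + 306564 = \frac{61006490}{199} + i \sqrt{118722}$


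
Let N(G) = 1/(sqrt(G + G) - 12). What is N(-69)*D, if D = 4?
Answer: -8/47 - 2*I*sqrt(138)/141 ≈ -0.17021 - 0.16663*I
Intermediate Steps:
N(G) = 1/(-12 + sqrt(2)*sqrt(G)) (N(G) = 1/(sqrt(2*G) - 12) = 1/(sqrt(2)*sqrt(G) - 12) = 1/(-12 + sqrt(2)*sqrt(G)))
N(-69)*D = 4/(-12 + sqrt(2)*sqrt(-69)) = 4/(-12 + sqrt(2)*(I*sqrt(69))) = 4/(-12 + I*sqrt(138))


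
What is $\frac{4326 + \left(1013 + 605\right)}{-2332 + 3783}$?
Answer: $\frac{5944}{1451} \approx 4.0965$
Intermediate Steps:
$\frac{4326 + \left(1013 + 605\right)}{-2332 + 3783} = \frac{4326 + 1618}{1451} = 5944 \cdot \frac{1}{1451} = \frac{5944}{1451}$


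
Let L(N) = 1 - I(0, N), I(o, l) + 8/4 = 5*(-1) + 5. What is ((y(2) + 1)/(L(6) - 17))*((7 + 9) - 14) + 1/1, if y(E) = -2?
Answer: 8/7 ≈ 1.1429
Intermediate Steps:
I(o, l) = -2 (I(o, l) = -2 + (5*(-1) + 5) = -2 + (-5 + 5) = -2 + 0 = -2)
L(N) = 3 (L(N) = 1 - 1*(-2) = 1 + 2 = 3)
((y(2) + 1)/(L(6) - 17))*((7 + 9) - 14) + 1/1 = ((-2 + 1)/(3 - 17))*((7 + 9) - 14) + 1/1 = (-1/(-14))*(16 - 14) + 1 = -1*(-1/14)*2 + 1 = (1/14)*2 + 1 = ⅐ + 1 = 8/7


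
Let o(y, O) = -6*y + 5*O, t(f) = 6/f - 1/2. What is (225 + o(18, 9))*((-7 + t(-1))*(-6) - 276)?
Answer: -31590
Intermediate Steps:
t(f) = -½ + 6/f (t(f) = 6/f - 1*½ = 6/f - ½ = -½ + 6/f)
(225 + o(18, 9))*((-7 + t(-1))*(-6) - 276) = (225 + (-6*18 + 5*9))*((-7 + (½)*(12 - 1*(-1))/(-1))*(-6) - 276) = (225 + (-108 + 45))*((-7 + (½)*(-1)*(12 + 1))*(-6) - 276) = (225 - 63)*((-7 + (½)*(-1)*13)*(-6) - 276) = 162*((-7 - 13/2)*(-6) - 276) = 162*(-27/2*(-6) - 276) = 162*(81 - 276) = 162*(-195) = -31590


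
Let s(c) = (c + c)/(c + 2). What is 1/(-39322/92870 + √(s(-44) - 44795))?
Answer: -19172129235/2028248481358816 - 2156209225*I*√19753671/2028248481358816 ≈ -9.4526e-6 - 0.0047249*I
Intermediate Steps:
s(c) = 2*c/(2 + c) (s(c) = (2*c)/(2 + c) = 2*c/(2 + c))
1/(-39322/92870 + √(s(-44) - 44795)) = 1/(-39322/92870 + √(2*(-44)/(2 - 44) - 44795)) = 1/(-39322*1/92870 + √(2*(-44)/(-42) - 44795)) = 1/(-19661/46435 + √(2*(-44)*(-1/42) - 44795)) = 1/(-19661/46435 + √(44/21 - 44795)) = 1/(-19661/46435 + √(-940651/21)) = 1/(-19661/46435 + I*√19753671/21)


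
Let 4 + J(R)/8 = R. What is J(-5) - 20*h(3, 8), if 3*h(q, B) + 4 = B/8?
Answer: -52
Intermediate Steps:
J(R) = -32 + 8*R
h(q, B) = -4/3 + B/24 (h(q, B) = -4/3 + (B/8)/3 = -4/3 + B/24)
J(-5) - 20*h(3, 8) = (-32 + 8*(-5)) - 20*(-4/3 + (1/24)*8) = (-32 - 40) - 20*(-4/3 + ⅓) = -72 - 20*(-1) = -72 + 20 = -52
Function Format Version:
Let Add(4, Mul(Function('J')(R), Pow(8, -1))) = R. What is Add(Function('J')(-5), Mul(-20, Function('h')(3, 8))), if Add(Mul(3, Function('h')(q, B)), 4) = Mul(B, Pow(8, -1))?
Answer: -52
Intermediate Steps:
Function('J')(R) = Add(-32, Mul(8, R))
Function('h')(q, B) = Add(Rational(-4, 3), Mul(Rational(1, 24), B)) (Function('h')(q, B) = Add(Rational(-4, 3), Mul(Rational(1, 3), Mul(B, Pow(8, -1)))) = Add(Rational(-4, 3), Mul(Rational(1, 3), Mul(B, Rational(1, 8)))) = Add(Rational(-4, 3), Mul(Rational(1, 3), Mul(Rational(1, 8), B))) = Add(Rational(-4, 3), Mul(Rational(1, 24), B)))
Add(Function('J')(-5), Mul(-20, Function('h')(3, 8))) = Add(Add(-32, Mul(8, -5)), Mul(-20, Add(Rational(-4, 3), Mul(Rational(1, 24), 8)))) = Add(Add(-32, -40), Mul(-20, Add(Rational(-4, 3), Rational(1, 3)))) = Add(-72, Mul(-20, -1)) = Add(-72, 20) = -52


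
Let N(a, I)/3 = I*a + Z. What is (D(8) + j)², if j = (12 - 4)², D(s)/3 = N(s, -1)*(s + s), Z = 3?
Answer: 430336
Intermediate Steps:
N(a, I) = 9 + 3*I*a (N(a, I) = 3*(I*a + 3) = 3*(3 + I*a) = 9 + 3*I*a)
D(s) = 6*s*(9 - 3*s) (D(s) = 3*((9 + 3*(-1)*s)*(s + s)) = 3*((9 - 3*s)*(2*s)) = 3*(2*s*(9 - 3*s)) = 6*s*(9 - 3*s))
j = 64 (j = 8² = 64)
(D(8) + j)² = (18*8*(3 - 1*8) + 64)² = (18*8*(3 - 8) + 64)² = (18*8*(-5) + 64)² = (-720 + 64)² = (-656)² = 430336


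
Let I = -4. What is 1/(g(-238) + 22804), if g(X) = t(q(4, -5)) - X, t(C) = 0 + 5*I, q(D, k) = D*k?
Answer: 1/23022 ≈ 4.3437e-5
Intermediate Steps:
t(C) = -20 (t(C) = 0 + 5*(-4) = 0 - 20 = -20)
g(X) = -20 - X
1/(g(-238) + 22804) = 1/((-20 - 1*(-238)) + 22804) = 1/((-20 + 238) + 22804) = 1/(218 + 22804) = 1/23022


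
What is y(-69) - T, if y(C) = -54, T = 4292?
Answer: -4346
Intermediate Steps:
y(-69) - T = -54 - 1*4292 = -54 - 4292 = -4346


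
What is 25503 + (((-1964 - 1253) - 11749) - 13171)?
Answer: -2634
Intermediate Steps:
25503 + (((-1964 - 1253) - 11749) - 13171) = 25503 + ((-3217 - 11749) - 13171) = 25503 + (-14966 - 13171) = 25503 - 28137 = -2634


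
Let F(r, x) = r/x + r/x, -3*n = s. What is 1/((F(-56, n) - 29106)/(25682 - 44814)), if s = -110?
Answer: 526130/800499 ≈ 0.65725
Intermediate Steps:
n = 110/3 (n = -⅓*(-110) = 110/3 ≈ 36.667)
F(r, x) = 2*r/x
1/((F(-56, n) - 29106)/(25682 - 44814)) = 1/((2*(-56)/(110/3) - 29106)/(25682 - 44814)) = 1/((2*(-56)*(3/110) - 29106)/(-19132)) = 1/((-168/55 - 29106)*(-1/19132)) = 1/(-1600998/55*(-1/19132)) = 1/(800499/526130) = 526130/800499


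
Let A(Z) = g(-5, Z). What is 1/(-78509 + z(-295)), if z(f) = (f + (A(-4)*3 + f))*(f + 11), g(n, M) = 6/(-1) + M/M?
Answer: 1/93311 ≈ 1.0717e-5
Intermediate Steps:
g(n, M) = -5 (g(n, M) = 6*(-1) + 1 = -6 + 1 = -5)
A(Z) = -5
z(f) = (-15 + 2*f)*(11 + f) (z(f) = (f + (-5*3 + f))*(f + 11) = (f + (-15 + f))*(11 + f) = (-15 + 2*f)*(11 + f))
1/(-78509 + z(-295)) = 1/(-78509 + (-165 + 2*(-295)² + 7*(-295))) = 1/(-78509 + (-165 + 2*87025 - 2065)) = 1/(-78509 + (-165 + 174050 - 2065)) = 1/(-78509 + 171820) = 1/93311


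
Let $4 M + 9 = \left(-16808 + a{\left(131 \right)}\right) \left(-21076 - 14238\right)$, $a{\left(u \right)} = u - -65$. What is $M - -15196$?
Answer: $\frac{586696943}{4} \approx 1.4667 \cdot 10^{8}$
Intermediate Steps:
$a{\left(u \right)} = 65 + u$ ($a{\left(u \right)} = u + 65 = 65 + u$)
$M = \frac{586636159}{4}$ ($M = - \frac{9}{4} + \frac{\left(-16808 + \left(65 + 131\right)\right) \left(-21076 - 14238\right)}{4} = - \frac{9}{4} + \frac{\left(-16808 + 196\right) \left(-35314\right)}{4} = - \frac{9}{4} + \frac{\left(-16612\right) \left(-35314\right)}{4} = - \frac{9}{4} + \frac{1}{4} \cdot 586636168 = - \frac{9}{4} + 146659042 = \frac{586636159}{4} \approx 1.4666 \cdot 10^{8}$)
$M - -15196 = \frac{586636159}{4} - -15196 = \frac{586636159}{4} + 15196 = \frac{586696943}{4}$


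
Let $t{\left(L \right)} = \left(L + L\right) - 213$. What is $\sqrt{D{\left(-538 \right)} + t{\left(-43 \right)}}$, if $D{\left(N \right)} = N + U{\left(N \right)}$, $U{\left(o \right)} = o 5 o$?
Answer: $\sqrt{1446383} \approx 1202.7$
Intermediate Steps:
$U{\left(o \right)} = 5 o^{2}$ ($U{\left(o \right)} = 5 o o = 5 o^{2}$)
$t{\left(L \right)} = -213 + 2 L$ ($t{\left(L \right)} = 2 L - 213 = -213 + 2 L$)
$D{\left(N \right)} = N + 5 N^{2}$
$\sqrt{D{\left(-538 \right)} + t{\left(-43 \right)}} = \sqrt{- 538 \left(1 + 5 \left(-538\right)\right) + \left(-213 + 2 \left(-43\right)\right)} = \sqrt{- 538 \left(1 - 2690\right) - 299} = \sqrt{\left(-538\right) \left(-2689\right) - 299} = \sqrt{1446682 - 299} = \sqrt{1446383}$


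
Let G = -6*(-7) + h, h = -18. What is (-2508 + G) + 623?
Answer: -1861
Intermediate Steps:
G = 24 (G = -6*(-7) - 18 = 42 - 18 = 24)
(-2508 + G) + 623 = (-2508 + 24) + 623 = -2484 + 623 = -1861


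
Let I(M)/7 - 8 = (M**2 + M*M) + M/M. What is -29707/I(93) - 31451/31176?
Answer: -526266959/419660136 ≈ -1.2540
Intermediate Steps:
I(M) = 63 + 14*M**2 (I(M) = 56 + 7*((M**2 + M*M) + M/M) = 56 + 7*((M**2 + M**2) + 1) = 56 + 7*(2*M**2 + 1) = 56 + 7*(1 + 2*M**2) = 56 + (7 + 14*M**2) = 63 + 14*M**2)
-29707/I(93) - 31451/31176 = -29707/(63 + 14*93**2) - 31451/31176 = -29707/(63 + 14*8649) - 31451*1/31176 = -29707/(63 + 121086) - 31451/31176 = -29707/121149 - 31451/31176 = -526266959/419660136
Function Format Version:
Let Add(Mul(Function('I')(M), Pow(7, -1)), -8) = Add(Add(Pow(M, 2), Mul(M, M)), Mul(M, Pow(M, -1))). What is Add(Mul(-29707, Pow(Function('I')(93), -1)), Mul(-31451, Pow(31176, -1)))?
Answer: Rational(-526266959, 419660136) ≈ -1.2540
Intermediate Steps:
Function('I')(M) = Add(63, Mul(14, Pow(M, 2))) (Function('I')(M) = Add(56, Mul(7, Add(Add(Pow(M, 2), Mul(M, M)), Mul(M, Pow(M, -1))))) = Add(56, Mul(7, Add(Add(Pow(M, 2), Pow(M, 2)), 1))) = Add(56, Mul(7, Add(Mul(2, Pow(M, 2)), 1))) = Add(56, Mul(7, Add(1, Mul(2, Pow(M, 2))))) = Add(56, Add(7, Mul(14, Pow(M, 2)))) = Add(63, Mul(14, Pow(M, 2))))
Add(Mul(-29707, Pow(Function('I')(93), -1)), Mul(-31451, Pow(31176, -1))) = Add(Mul(-29707, Pow(Add(63, Mul(14, Pow(93, 2))), -1)), Mul(-31451, Pow(31176, -1))) = Add(Mul(-29707, Pow(Add(63, Mul(14, 8649)), -1)), Mul(-31451, Rational(1, 31176))) = Add(Mul(-29707, Pow(Add(63, 121086), -1)), Rational(-31451, 31176)) = Add(Mul(-29707, Pow(121149, -1)), Rational(-31451, 31176)) = Add(Mul(-29707, Rational(1, 121149)), Rational(-31451, 31176)) = Add(Rational(-29707, 121149), Rational(-31451, 31176)) = Rational(-526266959, 419660136)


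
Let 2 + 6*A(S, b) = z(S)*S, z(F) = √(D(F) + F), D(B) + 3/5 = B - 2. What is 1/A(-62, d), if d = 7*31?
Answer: -15/608318 + 93*I*√3165/608318 ≈ -2.4658e-5 + 0.0086008*I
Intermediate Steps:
d = 217
D(B) = -13/5 + B (D(B) = -⅗ + (B - 2) = -⅗ + (-2 + B) = -13/5 + B)
z(F) = √(-13/5 + 2*F) (z(F) = √((-13/5 + F) + F) = √(-13/5 + 2*F))
A(S, b) = -⅓ + S*√(-65 + 50*S)/30 (A(S, b) = -⅓ + ((√(-65 + 50*S)/5)*S)/6 = -⅓ + (S*√(-65 + 50*S)/5)/6 = -⅓ + S*√(-65 + 50*S)/30)
1/A(-62, d) = 1/(-⅓ + (1/30)*(-62)*√(-65 + 50*(-62))) = 1/(-⅓ + (1/30)*(-62)*√(-65 - 3100)) = 1/(-⅓ + (1/30)*(-62)*√(-3165)) = 1/(-⅓ + (1/30)*(-62)*(I*√3165)) = 1/(-⅓ - 31*I*√3165/15)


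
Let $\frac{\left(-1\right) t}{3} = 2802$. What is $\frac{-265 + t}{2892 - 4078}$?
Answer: $\frac{8671}{1186} \approx 7.3111$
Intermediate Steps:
$t = -8406$ ($t = \left(-3\right) 2802 = -8406$)
$\frac{-265 + t}{2892 - 4078} = \frac{-265 - 8406}{2892 - 4078} = - \frac{8671}{-1186} = \left(-8671\right) \left(- \frac{1}{1186}\right) = \frac{8671}{1186}$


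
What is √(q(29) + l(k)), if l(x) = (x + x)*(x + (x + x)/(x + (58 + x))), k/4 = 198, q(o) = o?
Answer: 115*√64019117/821 ≈ 1120.8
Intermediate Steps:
k = 792 (k = 4*198 = 792)
l(x) = 2*x*(x + 2*x/(58 + 2*x)) (l(x) = (2*x)*(x + (2*x)/(58 + 2*x)) = (2*x)*(x + 2*x/(58 + 2*x)) = 2*x*(x + 2*x/(58 + 2*x)))
√(q(29) + l(k)) = √(29 + 2*792²*(30 + 792)/(29 + 792)) = √(29 + 2*627264*822/821) = √(29 + 2*627264*(1/821)*822) = √(29 + 1031222016/821) = √(1031245825/821) = 115*√64019117/821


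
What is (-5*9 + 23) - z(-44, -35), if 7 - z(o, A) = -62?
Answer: -91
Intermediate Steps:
z(o, A) = 69 (z(o, A) = 7 - 1*(-62) = 7 + 62 = 69)
(-5*9 + 23) - z(-44, -35) = (-5*9 + 23) - 1*69 = (-45 + 23) - 69 = -22 - 69 = -91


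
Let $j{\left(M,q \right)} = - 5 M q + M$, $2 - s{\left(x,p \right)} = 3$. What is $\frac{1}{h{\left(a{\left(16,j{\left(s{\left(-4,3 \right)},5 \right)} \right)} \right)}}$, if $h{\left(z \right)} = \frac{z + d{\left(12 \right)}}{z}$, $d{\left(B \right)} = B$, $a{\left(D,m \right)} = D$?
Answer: $\frac{4}{7} \approx 0.57143$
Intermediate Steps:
$s{\left(x,p \right)} = -1$ ($s{\left(x,p \right)} = 2 - 3 = -1$)
$j{\left(M,q \right)} = M - 5 M q$ ($j{\left(M,q \right)} = - 5 M q + M = M - 5 M q$)
$h{\left(z \right)} = \frac{12 + z}{z}$ ($h{\left(z \right)} = \frac{z + 12}{z} = \frac{12 + z}{z}$)
$\frac{1}{h{\left(a{\left(16,j{\left(s{\left(-4,3 \right)},5 \right)} \right)} \right)}} = \frac{1}{\frac{1}{16} \left(12 + 16\right)} = \frac{1}{\frac{1}{16} \cdot 28} = \frac{1}{\frac{7}{4}} = \frac{4}{7}$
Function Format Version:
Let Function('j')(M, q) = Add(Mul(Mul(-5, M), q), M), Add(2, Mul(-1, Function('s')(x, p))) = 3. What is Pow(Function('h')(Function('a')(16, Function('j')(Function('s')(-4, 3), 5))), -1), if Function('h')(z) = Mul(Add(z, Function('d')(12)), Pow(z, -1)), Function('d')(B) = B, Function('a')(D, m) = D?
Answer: Rational(4, 7) ≈ 0.57143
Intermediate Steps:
Function('s')(x, p) = -1 (Function('s')(x, p) = Add(2, Mul(-1, 3)) = Add(2, -3) = -1)
Function('j')(M, q) = Add(M, Mul(-5, M, q)) (Function('j')(M, q) = Add(Mul(-5, M, q), M) = Add(M, Mul(-5, M, q)))
Function('h')(z) = Mul(Pow(z, -1), Add(12, z)) (Function('h')(z) = Mul(Add(z, 12), Pow(z, -1)) = Mul(Add(12, z), Pow(z, -1)) = Mul(Pow(z, -1), Add(12, z)))
Pow(Function('h')(Function('a')(16, Function('j')(Function('s')(-4, 3), 5))), -1) = Pow(Mul(Pow(16, -1), Add(12, 16)), -1) = Pow(Mul(Rational(1, 16), 28), -1) = Pow(Rational(7, 4), -1) = Rational(4, 7)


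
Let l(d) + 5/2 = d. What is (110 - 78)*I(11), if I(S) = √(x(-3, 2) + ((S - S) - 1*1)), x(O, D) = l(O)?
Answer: 16*I*√26 ≈ 81.584*I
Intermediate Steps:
l(d) = -5/2 + d
x(O, D) = -5/2 + O
I(S) = I*√26/2 (I(S) = √((-5/2 - 3) + ((S - S) - 1*1)) = √(-11/2 + (0 - 1)) = √(-11/2 - 1) = √(-13/2) = I*√26/2)
(110 - 78)*I(11) = (110 - 78)*(I*√26/2) = 32*(I*√26/2) = 16*I*√26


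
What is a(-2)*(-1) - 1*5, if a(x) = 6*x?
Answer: 7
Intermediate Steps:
a(-2)*(-1) - 1*5 = (6*(-2))*(-1) - 1*5 = -12*(-1) - 5 = 12 - 5 = 7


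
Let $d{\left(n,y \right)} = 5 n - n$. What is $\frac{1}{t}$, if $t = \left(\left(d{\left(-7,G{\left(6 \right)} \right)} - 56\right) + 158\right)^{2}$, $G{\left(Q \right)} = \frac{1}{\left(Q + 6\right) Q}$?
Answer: $\frac{1}{5476} \approx 0.00018262$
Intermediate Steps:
$G{\left(Q \right)} = \frac{1}{Q \left(6 + Q\right)}$ ($G{\left(Q \right)} = \frac{1}{\left(6 + Q\right) Q} = \frac{1}{Q \left(6 + Q\right)}$)
$d{\left(n,y \right)} = 4 n$
$t = 5476$ ($t = \left(\left(4 \left(-7\right) - 56\right) + 158\right)^{2} = \left(\left(-28 - 56\right) + 158\right)^{2} = \left(-84 + 158\right)^{2} = 74^{2} = 5476$)
$\frac{1}{t} = \frac{1}{5476}$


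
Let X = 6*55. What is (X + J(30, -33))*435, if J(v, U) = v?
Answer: 156600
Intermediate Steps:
X = 330
(X + J(30, -33))*435 = (330 + 30)*435 = 360*435 = 156600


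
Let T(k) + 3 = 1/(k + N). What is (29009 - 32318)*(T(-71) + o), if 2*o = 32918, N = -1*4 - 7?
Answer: -4465134819/82 ≈ -5.4453e+7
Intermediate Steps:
N = -11 (N = -4 - 7 = -11)
T(k) = -3 + 1/(-11 + k) (T(k) = -3 + 1/(k - 11) = -3 + 1/(-11 + k))
o = 16459 (o = (½)*32918 = 16459)
(29009 - 32318)*(T(-71) + o) = (29009 - 32318)*((34 - 3*(-71))/(-11 - 71) + 16459) = -3309*((34 + 213)/(-82) + 16459) = -3309*(-1/82*247 + 16459) = -3309*(-247/82 + 16459) = -3309*1349391/82 = -4465134819/82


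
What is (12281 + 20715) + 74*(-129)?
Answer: 23450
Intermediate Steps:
(12281 + 20715) + 74*(-129) = 32996 - 9546 = 23450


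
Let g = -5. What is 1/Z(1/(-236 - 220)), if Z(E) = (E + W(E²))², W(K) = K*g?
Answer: 43237380096/212521 ≈ 2.0345e+5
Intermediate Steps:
W(K) = -5*K (W(K) = K*(-5) = -5*K)
Z(E) = (E - 5*E²)²
1/Z(1/(-236 - 220)) = 1/((1/(-236 - 220))²*(1 - 5/(-236 - 220))²) = 1/((1/(-456))²*(1 - 5/(-456))²) = 1/((-1/456)²*(1 - 5*(-1/456))²) = 1/((1 + 5/456)²/207936) = 1/((461/456)²/207936) = 1/((1/207936)*(212521/207936)) = 1/(212521/43237380096) = 43237380096/212521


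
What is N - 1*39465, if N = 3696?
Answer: -35769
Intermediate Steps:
N - 1*39465 = 3696 - 1*39465 = 3696 - 39465 = -35769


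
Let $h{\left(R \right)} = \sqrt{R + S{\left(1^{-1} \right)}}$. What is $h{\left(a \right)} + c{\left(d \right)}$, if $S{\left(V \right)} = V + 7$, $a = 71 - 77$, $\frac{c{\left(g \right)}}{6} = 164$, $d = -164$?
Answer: $984 + \sqrt{2} \approx 985.41$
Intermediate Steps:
$c{\left(g \right)} = 984$ ($c{\left(g \right)} = 6 \cdot 164 = 984$)
$a = -6$ ($a = 71 - 77 = -6$)
$S{\left(V \right)} = 7 + V$
$h{\left(R \right)} = \sqrt{8 + R}$ ($h{\left(R \right)} = \sqrt{R + \left(7 + 1^{-1}\right)} = \sqrt{R + \left(7 + 1\right)} = \sqrt{R + 8} = \sqrt{8 + R}$)
$h{\left(a \right)} + c{\left(d \right)} = \sqrt{8 - 6} + 984 = \sqrt{2} + 984 = 984 + \sqrt{2}$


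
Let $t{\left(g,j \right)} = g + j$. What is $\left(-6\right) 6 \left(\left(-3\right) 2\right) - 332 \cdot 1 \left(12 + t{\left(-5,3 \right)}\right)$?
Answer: $-3104$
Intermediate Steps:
$\left(-6\right) 6 \left(\left(-3\right) 2\right) - 332 \cdot 1 \left(12 + t{\left(-5,3 \right)}\right) = \left(-6\right) 6 \left(\left(-3\right) 2\right) - 332 \cdot 1 \left(12 + \left(-5 + 3\right)\right) = \left(-36\right) \left(-6\right) - 332 \cdot 1 \left(12 - 2\right) = 216 - 332 \cdot 1 \cdot 10 = 216 - 3320 = -3104$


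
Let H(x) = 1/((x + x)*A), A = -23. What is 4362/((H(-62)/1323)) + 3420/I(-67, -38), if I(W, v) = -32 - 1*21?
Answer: 872310087036/53 ≈ 1.6459e+10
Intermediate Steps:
I(W, v) = -53 (I(W, v) = -32 - 21 = -53)
H(x) = -1/(46*x) (H(x) = 1/((x + x)*(-23)) = -1/23/(2*x) = (1/(2*x))*(-1/23) = -1/(46*x))
4362/((H(-62)/1323)) + 3420/I(-67, -38) = 4362/((-1/46/(-62)/1323)) + 3420/(-53) = 4362/((-1/46*(-1/62)*(1/1323))) + 3420*(-1/53) = 4362/(((1/2852)*(1/1323))) - 3420/53 = 4362/(1/3773196) - 3420/53 = 4362*3773196 - 3420/53 = 16458680952 - 3420/53 = 872310087036/53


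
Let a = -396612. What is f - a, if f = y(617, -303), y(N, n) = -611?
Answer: 396001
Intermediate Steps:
f = -611
f - a = -611 - 1*(-396612) = -611 + 396612 = 396001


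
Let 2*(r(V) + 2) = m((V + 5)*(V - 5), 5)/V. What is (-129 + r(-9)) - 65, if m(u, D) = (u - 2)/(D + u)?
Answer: -11959/61 ≈ -196.05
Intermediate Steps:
m(u, D) = (-2 + u)/(D + u)
r(V) = -2 + (-2 + (-5 + V)*(5 + V))/(2*V*(5 + (-5 + V)*(5 + V))) (r(V) = -2 + (((-2 + (V + 5)*(V - 5))/(5 + (V + 5)*(V - 5)))/V)/2 = -2 + (((-2 + (5 + V)*(-5 + V))/(5 + (5 + V)*(-5 + V)))/V)/2 = -2 + (((-2 + (-5 + V)*(5 + V))/(5 + (-5 + V)*(5 + V)))/V)/2 = -2 + ((-2 + (-5 + V)*(5 + V))/(V*(5 + (-5 + V)*(5 + V))))/2 = -2 + (-2 + (-5 + V)*(5 + V))/(2*V*(5 + (-5 + V)*(5 + V))))
(-129 + r(-9)) - 65 = (-129 + (1/2)*(-27 + (-9)**2 - 4*(-9)*(-20 + (-9)**2))/(-9*(-20 + (-9)**2))) - 65 = (-129 + (1/2)*(-1/9)*(-27 + 81 - 4*(-9)*(-20 + 81))/(-20 + 81)) - 65 = (-129 + (1/2)*(-1/9)*(-27 + 81 - 4*(-9)*61)/61) - 65 = (-129 + (1/2)*(-1/9)*(1/61)*(-27 + 81 + 2196)) - 65 = (-129 + (1/2)*(-1/9)*(1/61)*2250) - 65 = (-129 - 125/61) - 65 = -7994/61 - 65 = -11959/61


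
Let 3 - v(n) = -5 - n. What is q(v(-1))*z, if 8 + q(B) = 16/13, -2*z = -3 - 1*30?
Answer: -1452/13 ≈ -111.69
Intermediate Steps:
v(n) = 8 + n (v(n) = 3 - (-5 - n) = 3 + (5 + n) = 8 + n)
z = 33/2 (z = -(-3 - 1*30)/2 = -(-3 - 30)/2 = -1/2*(-33) = 33/2 ≈ 16.500)
q(B) = -88/13 (q(B) = -8 + 16/13 = -88/13)
q(v(-1))*z = -88/13*33/2 = -1452/13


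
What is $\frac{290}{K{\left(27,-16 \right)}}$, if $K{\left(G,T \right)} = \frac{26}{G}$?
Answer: $\frac{3915}{13} \approx 301.15$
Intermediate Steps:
$\frac{290}{K{\left(27,-16 \right)}} = \frac{290}{26 \cdot \frac{1}{27}} = \frac{290}{\frac{26}{27}} = 290 \cdot \frac{27}{26} = \frac{3915}{13}$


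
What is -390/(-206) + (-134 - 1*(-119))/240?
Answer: 3017/1648 ≈ 1.8307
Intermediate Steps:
-390/(-206) + (-134 - 1*(-119))/240 = -390*(-1/206) + (-134 + 119)*(1/240) = 195/103 - 15*1/240 = 195/103 - 1/16 = 3017/1648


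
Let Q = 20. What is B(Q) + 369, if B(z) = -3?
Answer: 366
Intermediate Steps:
B(Q) + 369 = -3 + 369 = 366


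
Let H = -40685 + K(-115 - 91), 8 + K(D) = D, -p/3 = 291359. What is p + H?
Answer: -914976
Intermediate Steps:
p = -874077 (p = -3*291359 = -874077)
K(D) = -8 + D
H = -40899 (H = -40685 + (-8 + (-115 - 91)) = -40685 + (-8 - 206) = -40685 - 214 = -40899)
p + H = -874077 - 40899 = -914976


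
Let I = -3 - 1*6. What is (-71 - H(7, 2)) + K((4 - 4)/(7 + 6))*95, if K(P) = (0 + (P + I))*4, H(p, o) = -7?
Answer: -3484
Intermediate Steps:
I = -9 (I = -3 - 6 = -9)
K(P) = -36 + 4*P (K(P) = (0 + (P - 9))*4 = (0 + (-9 + P))*4 = (-9 + P)*4 = -36 + 4*P)
(-71 - H(7, 2)) + K((4 - 4)/(7 + 6))*95 = (-71 - 1*(-7)) + (-36 + 4*((4 - 4)/(7 + 6)))*95 = (-71 + 7) + (-36 + 4*(0/13))*95 = -64 + (-36 + 4*(0*(1/13)))*95 = -64 + (-36 + 4*0)*95 = -64 + (-36 + 0)*95 = -64 - 36*95 = -64 - 3420 = -3484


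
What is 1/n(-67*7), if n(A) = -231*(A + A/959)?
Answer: 137/14857920 ≈ 9.2207e-6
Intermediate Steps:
n(A) = -31680*A/137 (n(A) = -231*(A + A*(1/959)) = -231*(A + A/959) = -31680*A/137)
1/n(-67*7) = 1/(-(-2122560)*7/137) = 1/(-31680/137*(-469)) = 1/(14857920/137) = 137/14857920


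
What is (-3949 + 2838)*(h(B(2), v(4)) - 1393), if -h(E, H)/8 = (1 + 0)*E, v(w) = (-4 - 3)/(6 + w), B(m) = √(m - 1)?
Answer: 1556511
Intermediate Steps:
B(m) = √(-1 + m)
v(w) = -7/(6 + w)
h(E, H) = -8*E (h(E, H) = -8*(1 + 0)*E = -8*E)
(-3949 + 2838)*(h(B(2), v(4)) - 1393) = (-3949 + 2838)*(-8*√(-1 + 2) - 1393) = -1111*(-8*√1 - 1393) = -1111*(-8*1 - 1393) = -1111*(-8 - 1393) = -1111*(-1401) = 1556511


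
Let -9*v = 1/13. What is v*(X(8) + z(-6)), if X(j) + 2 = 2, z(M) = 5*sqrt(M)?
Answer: -5*I*sqrt(6)/117 ≈ -0.10468*I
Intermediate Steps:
X(j) = 0 (X(j) = -2 + 2 = 0)
v = -1/117 (v = -1/9/13 = -1/9*1/13 = -1/117 ≈ -0.0085470)
v*(X(8) + z(-6)) = -(0 + 5*sqrt(-6))/117 = -(0 + 5*(I*sqrt(6)))/117 = -(0 + 5*I*sqrt(6))/117 = -5*I*sqrt(6)/117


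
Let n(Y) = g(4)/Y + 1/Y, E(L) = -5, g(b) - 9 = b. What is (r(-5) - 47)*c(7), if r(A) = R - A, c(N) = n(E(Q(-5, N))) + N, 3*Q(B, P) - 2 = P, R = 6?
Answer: -756/5 ≈ -151.20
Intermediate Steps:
Q(B, P) = ⅔ + P/3
g(b) = 9 + b
n(Y) = 14/Y (n(Y) = (9 + 4)/Y + 1/Y = 13/Y + 1/Y = 14/Y)
c(N) = -14/5 + N (c(N) = 14/(-5) + N = 14*(-⅕) + N = -14/5 + N)
r(A) = 6 - A
(r(-5) - 47)*c(7) = ((6 - 1*(-5)) - 47)*(-14/5 + 7) = ((6 + 5) - 47)*(21/5) = (11 - 47)*(21/5) = -36*21/5 = -756/5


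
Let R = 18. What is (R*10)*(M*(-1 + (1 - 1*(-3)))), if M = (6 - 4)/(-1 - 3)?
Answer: -270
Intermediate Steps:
M = -½ (M = 2/(-4) = 2*(-¼) = -½ ≈ -0.50000)
(R*10)*(M*(-1 + (1 - 1*(-3)))) = (18*10)*(-(-1 + (1 - 1*(-3)))/2) = 180*(-(-1 + (1 + 3))/2) = 180*(-(-1 + 4)/2) = 180*(-½*3) = 180*(-3/2) = -270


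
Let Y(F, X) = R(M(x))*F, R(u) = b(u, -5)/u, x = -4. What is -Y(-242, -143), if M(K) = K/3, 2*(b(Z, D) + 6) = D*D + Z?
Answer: -4235/4 ≈ -1058.8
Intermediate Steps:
b(Z, D) = -6 + Z/2 + D²/2 (b(Z, D) = -6 + (D*D + Z)/2 = -6 + (D² + Z)/2 = -6 + (Z + D²)/2 = -6 + (Z/2 + D²/2) = -6 + Z/2 + D²/2)
M(K) = K/3 (M(K) = K*(⅓) = K/3)
R(u) = (13/2 + u/2)/u (R(u) = (-6 + u/2 + (½)*(-5)²)/u = (-6 + u/2 + (½)*25)/u = (-6 + u/2 + 25/2)/u = (13/2 + u/2)/u)
Y(F, X) = -35*F/8 (Y(F, X) = ((13 + (⅓)*(-4))/(2*(((⅓)*(-4)))))*F = ((13 - 4/3)/(2*(-4/3)))*F = ((½)*(-¾)*(35/3))*F = -35*F/8)
-Y(-242, -143) = -(-35)*(-242)/8 = -1*4235/4 = -4235/4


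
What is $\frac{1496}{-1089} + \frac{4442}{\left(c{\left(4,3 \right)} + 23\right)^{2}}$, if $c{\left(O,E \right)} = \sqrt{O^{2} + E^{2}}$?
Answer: $\frac{166567}{38808} \approx 4.2921$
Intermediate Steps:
$c{\left(O,E \right)} = \sqrt{E^{2} + O^{2}}$
$\frac{1496}{-1089} + \frac{4442}{\left(c{\left(4,3 \right)} + 23\right)^{2}} = \frac{1496}{-1089} + \frac{4442}{\left(\sqrt{3^{2} + 4^{2}} + 23\right)^{2}} = 1496 \left(- \frac{1}{1089}\right) + \frac{4442}{\left(\sqrt{9 + 16} + 23\right)^{2}} = - \frac{136}{99} + \frac{4442}{\left(\sqrt{25} + 23\right)^{2}} = - \frac{136}{99} + \frac{4442}{\left(5 + 23\right)^{2}} = - \frac{136}{99} + \frac{4442}{28^{2}} = - \frac{136}{99} + \frac{4442}{784} = - \frac{136}{99} + 4442 \cdot \frac{1}{784} = - \frac{136}{99} + \frac{2221}{392} = \frac{166567}{38808}$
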